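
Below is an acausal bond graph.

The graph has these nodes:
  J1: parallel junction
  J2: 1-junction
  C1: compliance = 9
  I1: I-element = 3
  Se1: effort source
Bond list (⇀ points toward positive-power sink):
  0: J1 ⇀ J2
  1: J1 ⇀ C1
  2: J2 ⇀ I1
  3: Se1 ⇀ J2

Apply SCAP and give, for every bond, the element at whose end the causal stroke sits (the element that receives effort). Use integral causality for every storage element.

bond 0 stroke→J2
bond 1 stroke→J1
bond 2 stroke→I1
bond 3 stroke→J2

bond 3 |J2  (Se1 fixes effort; stroke away)
bond 1 |J1  (prefer integral on C1)
bond 0 |J2  (J1: bond 1 brought effort, rest push out)
bond 2 |I1  (J2: last free bond brings flow in)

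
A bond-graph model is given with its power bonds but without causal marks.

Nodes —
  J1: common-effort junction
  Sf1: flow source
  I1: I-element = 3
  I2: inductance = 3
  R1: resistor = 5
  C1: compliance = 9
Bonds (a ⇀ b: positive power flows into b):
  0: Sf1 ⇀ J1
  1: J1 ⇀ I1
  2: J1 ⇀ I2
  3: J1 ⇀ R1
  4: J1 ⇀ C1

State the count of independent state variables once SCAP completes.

3  (C1, I1, I2 all integral)

bond 0 →Sf1  (Sf1: flow source, stroke at near end)
bond 1 →I1  (I1 integral (f out))
bond 2 →I2  (I2 outputs flow p/I2)
bond 4 →J1  (C1 outputs effort q/C1)
bond 3 →R1  (J1: bond 4 brought effort, rest push out)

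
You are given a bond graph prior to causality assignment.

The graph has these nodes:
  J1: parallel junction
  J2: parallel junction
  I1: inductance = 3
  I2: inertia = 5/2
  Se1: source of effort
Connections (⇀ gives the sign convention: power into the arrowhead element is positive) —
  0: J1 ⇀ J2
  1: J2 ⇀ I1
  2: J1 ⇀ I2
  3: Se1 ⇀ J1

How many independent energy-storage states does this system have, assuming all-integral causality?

2  (I1, I2 all integral)

bond 3 |J1  (Se1 (Se) sets effort on bond)
bond 0 |J2  (0-jn J1 has e-setter on 3)
bond 2 |I2  (J1 effort already set via bond 3)
bond 1 |I1  (J2: bond 0 brought effort, rest push out)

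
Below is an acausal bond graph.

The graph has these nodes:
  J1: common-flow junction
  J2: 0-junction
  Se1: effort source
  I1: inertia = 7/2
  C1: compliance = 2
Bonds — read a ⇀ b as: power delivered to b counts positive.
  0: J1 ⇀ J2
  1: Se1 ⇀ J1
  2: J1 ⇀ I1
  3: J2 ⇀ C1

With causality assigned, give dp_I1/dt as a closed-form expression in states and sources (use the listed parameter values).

b1 stroke at J1  (Se1: effort source, stroke at far end)
b2 stroke at I1  (I1 integral (f out))
b0 stroke at J1  (J1 flow already set via bond 2)
b3 stroke at J2  (closing 0-jn rule on J2)

dp_I1/dt = E_Se1 - q_C1/2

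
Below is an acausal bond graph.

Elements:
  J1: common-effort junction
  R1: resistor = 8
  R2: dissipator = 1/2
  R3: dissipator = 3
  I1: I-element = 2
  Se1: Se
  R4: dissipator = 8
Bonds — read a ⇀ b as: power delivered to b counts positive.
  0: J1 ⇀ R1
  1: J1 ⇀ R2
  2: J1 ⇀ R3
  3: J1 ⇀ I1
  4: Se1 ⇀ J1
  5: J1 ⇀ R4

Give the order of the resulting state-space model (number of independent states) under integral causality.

bond 4 →J1  (Se1 fixes effort; stroke away)
bond 0 →R1  (0-jn J1 has e-setter on 4)
bond 1 →R2  (common-e at J1 fixed by 4)
bond 2 →R3  (common-e at J1 fixed by 4)
bond 3 →I1  (0-jn J1 has e-setter on 4)
bond 5 →R4  (J1 effort already set via bond 4)

1  (I1 all integral)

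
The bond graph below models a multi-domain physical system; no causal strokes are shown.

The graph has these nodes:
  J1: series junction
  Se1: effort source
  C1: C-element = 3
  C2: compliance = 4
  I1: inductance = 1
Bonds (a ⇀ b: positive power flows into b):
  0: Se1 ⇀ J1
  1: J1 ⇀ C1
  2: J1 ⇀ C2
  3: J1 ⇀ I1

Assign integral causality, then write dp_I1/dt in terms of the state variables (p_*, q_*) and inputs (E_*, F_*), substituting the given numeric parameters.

dp_I1/dt = E_Se1 - q_C1/3 - q_C2/4

b0 stroke→J1  (Se1 (Se) sets effort on bond)
b1 stroke→J1  (C1: C, integral causality)
b2 stroke→J1  (C2 outputs effort q/C2)
b3 stroke→I1  (closing 1-jn rule on J1)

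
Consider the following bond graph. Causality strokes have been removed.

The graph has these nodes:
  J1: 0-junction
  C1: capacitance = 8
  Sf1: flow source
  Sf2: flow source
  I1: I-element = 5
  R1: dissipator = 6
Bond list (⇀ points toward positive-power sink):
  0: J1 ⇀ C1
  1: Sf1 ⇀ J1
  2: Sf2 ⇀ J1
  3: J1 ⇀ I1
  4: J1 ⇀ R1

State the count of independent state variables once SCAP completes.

#1 stroke→Sf1  (source Sf1 imposes f)
#2 stroke→Sf2  (source Sf2 imposes f)
#0 stroke→J1  (C1 outputs effort q/C1)
#3 stroke→I1  (common-e at J1 fixed by 0)
#4 stroke→R1  (0-jn J1 has e-setter on 0)

2  (C1, I1 all integral)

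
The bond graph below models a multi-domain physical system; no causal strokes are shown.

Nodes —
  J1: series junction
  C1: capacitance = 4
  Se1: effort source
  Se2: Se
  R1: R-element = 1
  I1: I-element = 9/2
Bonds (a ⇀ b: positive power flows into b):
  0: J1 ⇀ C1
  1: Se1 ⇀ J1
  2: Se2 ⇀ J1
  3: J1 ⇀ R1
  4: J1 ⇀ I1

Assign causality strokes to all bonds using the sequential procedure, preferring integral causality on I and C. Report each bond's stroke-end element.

b0 →J1
b1 →J1
b2 →J1
b3 →J1
b4 →I1

b1 →J1  (Se1: effort source, stroke at far end)
b2 →J1  (Se2 (Se) sets effort on bond)
b0 →J1  (C1: C, integral causality)
b4 →I1  (I1: I, integral causality)
b3 →J1  (common-f at J1 fixed by 4)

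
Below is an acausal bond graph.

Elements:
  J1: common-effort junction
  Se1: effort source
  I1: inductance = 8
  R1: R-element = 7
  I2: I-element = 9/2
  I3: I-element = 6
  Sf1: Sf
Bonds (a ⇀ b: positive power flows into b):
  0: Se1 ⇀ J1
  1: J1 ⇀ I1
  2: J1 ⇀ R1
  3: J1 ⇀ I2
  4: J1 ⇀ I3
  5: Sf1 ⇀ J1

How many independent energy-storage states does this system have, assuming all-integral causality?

#0 stroke→J1  (Se1 fixes effort; stroke away)
#5 stroke→Sf1  (source Sf1 imposes f)
#1 stroke→I1  (J1: bond 0 brought effort, rest push out)
#2 stroke→R1  (common-e at J1 fixed by 0)
#3 stroke→I2  (0-jn J1 has e-setter on 0)
#4 stroke→I3  (0-jn J1 has e-setter on 0)

3  (I1, I2, I3 all integral)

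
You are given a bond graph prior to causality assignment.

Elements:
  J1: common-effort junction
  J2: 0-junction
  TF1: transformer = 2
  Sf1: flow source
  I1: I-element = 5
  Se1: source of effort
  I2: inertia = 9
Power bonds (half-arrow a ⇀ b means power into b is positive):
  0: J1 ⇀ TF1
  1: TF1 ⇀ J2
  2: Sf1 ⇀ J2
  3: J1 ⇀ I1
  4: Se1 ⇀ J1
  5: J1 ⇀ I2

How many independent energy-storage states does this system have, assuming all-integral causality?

b2 stroke at Sf1  (Sf1: flow source, stroke at near end)
b4 stroke at J1  (Se1 (Se) sets effort on bond)
b0 stroke at TF1  (0-jn J1 has e-setter on 4)
b3 stroke at I1  (J1: bond 4 brought effort, rest push out)
b5 stroke at I2  (0-jn J1 has e-setter on 4)
b1 stroke at J2  (J2 needs exactly one e-in)

2  (I1, I2 all integral)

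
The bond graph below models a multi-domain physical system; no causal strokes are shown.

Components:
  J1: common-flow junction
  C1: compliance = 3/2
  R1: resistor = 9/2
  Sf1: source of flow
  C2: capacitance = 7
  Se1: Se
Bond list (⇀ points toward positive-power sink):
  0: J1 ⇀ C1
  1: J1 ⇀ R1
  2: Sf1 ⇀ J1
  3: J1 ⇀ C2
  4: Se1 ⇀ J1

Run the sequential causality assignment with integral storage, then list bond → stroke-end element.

bond 0 →J1
bond 1 →J1
bond 2 →Sf1
bond 3 →J1
bond 4 →J1

b2 stroke→Sf1  (source Sf1 imposes f)
b4 stroke→J1  (Se1: effort source, stroke at far end)
b0 stroke→J1  (common-f at J1 fixed by 2)
b1 stroke→J1  (J1 flow already set via bond 2)
b3 stroke→J1  (1-jn J1 has f-setter on 2)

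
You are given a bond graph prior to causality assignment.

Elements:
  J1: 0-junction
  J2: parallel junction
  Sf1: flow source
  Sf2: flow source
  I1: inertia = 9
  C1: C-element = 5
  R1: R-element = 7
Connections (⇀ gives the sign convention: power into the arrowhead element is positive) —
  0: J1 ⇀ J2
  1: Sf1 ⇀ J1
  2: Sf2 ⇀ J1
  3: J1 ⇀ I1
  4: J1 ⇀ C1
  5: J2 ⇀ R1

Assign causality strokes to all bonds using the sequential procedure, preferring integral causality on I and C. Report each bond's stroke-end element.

b0 stroke→J2
b1 stroke→Sf1
b2 stroke→Sf2
b3 stroke→I1
b4 stroke→J1
b5 stroke→R1

bond 1 stroke at Sf1  (source Sf1 imposes f)
bond 2 stroke at Sf2  (Sf2 fixes flow; stroke at Sf2)
bond 3 stroke at I1  (I1 integral (f out))
bond 4 stroke at J1  (C1 integral (e out))
bond 0 stroke at J2  (0-jn J1 has e-setter on 4)
bond 5 stroke at R1  (0-jn J2 has e-setter on 0)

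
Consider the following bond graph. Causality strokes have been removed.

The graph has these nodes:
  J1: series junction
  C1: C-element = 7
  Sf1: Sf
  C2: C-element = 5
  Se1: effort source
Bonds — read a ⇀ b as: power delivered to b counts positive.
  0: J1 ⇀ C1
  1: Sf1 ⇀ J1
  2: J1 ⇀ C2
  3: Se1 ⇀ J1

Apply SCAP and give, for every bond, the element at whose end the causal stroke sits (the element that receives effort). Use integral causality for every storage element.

bond 1 |Sf1  (Sf1 (Sf) sets flow on bond)
bond 3 |J1  (Se1 (Se) sets effort on bond)
bond 0 |J1  (J1: bond 1 brought flow, rest push out)
bond 2 |J1  (common-f at J1 fixed by 1)

bond 0 stroke→J1
bond 1 stroke→Sf1
bond 2 stroke→J1
bond 3 stroke→J1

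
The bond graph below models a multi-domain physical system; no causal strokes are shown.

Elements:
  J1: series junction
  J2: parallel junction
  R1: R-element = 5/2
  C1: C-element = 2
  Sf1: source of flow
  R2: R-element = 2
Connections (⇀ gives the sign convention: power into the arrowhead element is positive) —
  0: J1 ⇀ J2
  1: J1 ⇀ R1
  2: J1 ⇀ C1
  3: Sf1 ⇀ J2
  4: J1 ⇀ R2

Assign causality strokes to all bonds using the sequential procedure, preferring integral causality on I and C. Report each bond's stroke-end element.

b0 →J2
b1 →J1
b2 →J1
b3 →Sf1
b4 →J1

β3 →Sf1  (Sf1: flow source, stroke at near end)
β0 →J2  (only one effort-in slot at J2)
β1 →J1  (J1 flow already set via bond 0)
β2 →J1  (J1 flow already set via bond 0)
β4 →J1  (J1: bond 0 brought flow, rest push out)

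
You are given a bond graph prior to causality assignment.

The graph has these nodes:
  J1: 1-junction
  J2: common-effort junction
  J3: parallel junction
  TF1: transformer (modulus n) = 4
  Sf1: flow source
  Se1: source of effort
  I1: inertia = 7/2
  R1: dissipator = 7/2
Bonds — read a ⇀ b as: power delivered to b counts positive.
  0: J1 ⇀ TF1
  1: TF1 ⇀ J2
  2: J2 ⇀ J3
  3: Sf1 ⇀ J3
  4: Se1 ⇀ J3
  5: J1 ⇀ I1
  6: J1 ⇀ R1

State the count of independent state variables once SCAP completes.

#3 stroke at Sf1  (source Sf1 imposes f)
#4 stroke at J3  (Se1 fixes effort; stroke away)
#2 stroke at J2  (J3: bond 4 brought effort, rest push out)
#1 stroke at TF1  (0-jn J2 has e-setter on 2)
#0 stroke at J1  (TF1: transformer flips bond 1)
#5 stroke at I1  (prefer integral on I1)
#6 stroke at J1  (J1: bond 5 brought flow, rest push out)

1  (I1 all integral)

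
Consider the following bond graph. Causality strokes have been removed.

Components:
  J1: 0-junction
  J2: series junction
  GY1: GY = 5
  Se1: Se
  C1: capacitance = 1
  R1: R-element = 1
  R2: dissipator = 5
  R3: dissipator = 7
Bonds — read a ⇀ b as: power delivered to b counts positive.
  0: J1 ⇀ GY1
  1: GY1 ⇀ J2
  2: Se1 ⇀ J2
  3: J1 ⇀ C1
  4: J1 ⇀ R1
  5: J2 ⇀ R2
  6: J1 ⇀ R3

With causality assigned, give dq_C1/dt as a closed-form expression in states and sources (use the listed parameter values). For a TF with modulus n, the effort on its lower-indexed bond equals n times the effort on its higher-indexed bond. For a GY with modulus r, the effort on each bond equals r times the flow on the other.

b2 |J2  (Se1 (Se) sets effort on bond)
b3 |J1  (C1 outputs effort q/C1)
b0 |GY1  (0-jn J1 has e-setter on 3)
b4 |R1  (0-jn J1 has e-setter on 3)
b6 |R3  (J1: bond 3 brought effort, rest push out)
b1 |GY1  (GY1 both-in/both-out from 0)
b5 |J2  (J2: bond 1 brought flow, rest push out)

dq_C1/dt = E_Se1/5 - 47*q_C1/35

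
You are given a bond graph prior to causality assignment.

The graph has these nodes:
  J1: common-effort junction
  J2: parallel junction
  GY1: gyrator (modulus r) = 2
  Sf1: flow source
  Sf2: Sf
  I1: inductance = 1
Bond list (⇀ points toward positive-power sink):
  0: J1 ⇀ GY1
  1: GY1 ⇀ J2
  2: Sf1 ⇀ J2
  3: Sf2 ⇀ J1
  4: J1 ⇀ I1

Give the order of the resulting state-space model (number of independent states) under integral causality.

b2 stroke at Sf1  (Sf1: flow source, stroke at near end)
b3 stroke at Sf2  (Sf2: flow source, stroke at near end)
b1 stroke at J2  (J2: last free bond brings effort in)
b0 stroke at J1  (through GY1, causality inverts; strokes same side of GY1)
b4 stroke at I1  (common-e at J1 fixed by 0)

1  (I1 all integral)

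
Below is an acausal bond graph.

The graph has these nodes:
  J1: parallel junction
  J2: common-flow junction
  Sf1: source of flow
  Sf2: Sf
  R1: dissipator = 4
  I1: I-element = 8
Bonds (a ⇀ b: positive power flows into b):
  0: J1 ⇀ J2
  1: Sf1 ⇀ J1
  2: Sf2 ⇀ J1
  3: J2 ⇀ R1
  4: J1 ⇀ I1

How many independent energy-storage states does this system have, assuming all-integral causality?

β1 →Sf1  (source Sf1 imposes f)
β2 →Sf2  (Sf2: flow source, stroke at near end)
β4 →I1  (I1 integral (f out))
β0 →J1  (only one effort-in slot at J1)
β3 →J2  (1-jn J2 has f-setter on 0)

1  (I1 all integral)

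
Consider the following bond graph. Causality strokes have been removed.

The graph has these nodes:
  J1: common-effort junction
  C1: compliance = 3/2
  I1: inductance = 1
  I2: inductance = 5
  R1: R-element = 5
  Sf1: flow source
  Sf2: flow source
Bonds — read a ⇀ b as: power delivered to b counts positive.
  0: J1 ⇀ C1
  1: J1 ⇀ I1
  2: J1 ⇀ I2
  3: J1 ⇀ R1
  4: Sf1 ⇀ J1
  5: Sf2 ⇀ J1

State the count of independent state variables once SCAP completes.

b4 →Sf1  (Sf1 fixes flow; stroke at Sf1)
b5 →Sf2  (Sf2 (Sf) sets flow on bond)
b0 →J1  (C1 outputs effort q/C1)
b1 →I1  (0-jn J1 has e-setter on 0)
b2 →I2  (0-jn J1 has e-setter on 0)
b3 →R1  (J1 effort already set via bond 0)

3  (C1, I1, I2 all integral)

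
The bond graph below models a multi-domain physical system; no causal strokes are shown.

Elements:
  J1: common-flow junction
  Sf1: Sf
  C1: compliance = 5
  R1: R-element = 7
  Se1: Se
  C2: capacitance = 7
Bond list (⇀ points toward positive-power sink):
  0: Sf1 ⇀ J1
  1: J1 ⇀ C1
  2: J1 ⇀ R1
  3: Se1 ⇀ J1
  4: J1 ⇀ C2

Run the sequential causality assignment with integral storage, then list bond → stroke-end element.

bond 0 stroke→Sf1  (Sf1 fixes flow; stroke at Sf1)
bond 3 stroke→J1  (source Se1 imposes e)
bond 1 stroke→J1  (J1 flow already set via bond 0)
bond 2 stroke→J1  (1-jn J1 has f-setter on 0)
bond 4 stroke→J1  (J1: bond 0 brought flow, rest push out)

#0 stroke→Sf1
#1 stroke→J1
#2 stroke→J1
#3 stroke→J1
#4 stroke→J1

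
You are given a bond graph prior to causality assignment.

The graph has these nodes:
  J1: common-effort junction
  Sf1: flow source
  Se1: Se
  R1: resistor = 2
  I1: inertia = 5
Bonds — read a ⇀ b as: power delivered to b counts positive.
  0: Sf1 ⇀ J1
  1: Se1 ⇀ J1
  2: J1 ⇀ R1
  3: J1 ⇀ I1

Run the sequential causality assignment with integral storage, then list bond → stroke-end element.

#0 |Sf1  (Sf1 (Sf) sets flow on bond)
#1 |J1  (source Se1 imposes e)
#2 |R1  (J1 effort already set via bond 1)
#3 |I1  (J1 effort already set via bond 1)

#0 stroke at Sf1
#1 stroke at J1
#2 stroke at R1
#3 stroke at I1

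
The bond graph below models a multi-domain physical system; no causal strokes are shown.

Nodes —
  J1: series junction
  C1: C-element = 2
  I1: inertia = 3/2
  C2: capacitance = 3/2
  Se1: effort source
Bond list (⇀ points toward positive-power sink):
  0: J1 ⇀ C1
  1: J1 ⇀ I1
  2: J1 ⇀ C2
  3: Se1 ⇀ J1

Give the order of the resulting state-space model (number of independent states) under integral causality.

3  (C1, C2, I1 all integral)

β3 |J1  (Se1: effort source, stroke at far end)
β0 |J1  (C1: C, integral causality)
β1 |I1  (I1: I, integral causality)
β2 |J1  (1-jn J1 has f-setter on 1)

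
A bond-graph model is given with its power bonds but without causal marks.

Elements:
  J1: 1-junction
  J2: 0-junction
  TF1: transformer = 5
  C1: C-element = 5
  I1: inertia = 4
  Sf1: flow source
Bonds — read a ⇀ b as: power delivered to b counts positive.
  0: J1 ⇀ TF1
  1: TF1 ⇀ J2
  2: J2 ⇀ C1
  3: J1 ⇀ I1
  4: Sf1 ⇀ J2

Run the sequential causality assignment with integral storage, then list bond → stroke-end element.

bond 4 →Sf1  (source Sf1 imposes f)
bond 2 →J2  (C1 outputs effort q/C1)
bond 1 →TF1  (J2: bond 2 brought effort, rest push out)
bond 0 →J1  (TF1: transformer flips bond 1)
bond 3 →I1  (J1 needs exactly one f-in)

#0 →J1
#1 →TF1
#2 →J2
#3 →I1
#4 →Sf1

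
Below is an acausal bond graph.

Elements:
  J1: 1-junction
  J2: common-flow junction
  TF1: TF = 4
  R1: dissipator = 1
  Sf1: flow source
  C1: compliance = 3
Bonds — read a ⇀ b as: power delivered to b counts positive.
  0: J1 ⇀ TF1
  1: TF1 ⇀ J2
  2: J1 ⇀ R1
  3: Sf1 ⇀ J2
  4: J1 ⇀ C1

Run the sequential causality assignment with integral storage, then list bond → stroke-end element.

b0 stroke→TF1
b1 stroke→J2
b2 stroke→J1
b3 stroke→Sf1
b4 stroke→J1

bond 3 stroke at Sf1  (Sf1: flow source, stroke at near end)
bond 1 stroke at J2  (J2: bond 3 brought flow, rest push out)
bond 0 stroke at TF1  (TF1: transformer flips bond 1)
bond 2 stroke at J1  (1-jn J1 has f-setter on 0)
bond 4 stroke at J1  (common-f at J1 fixed by 0)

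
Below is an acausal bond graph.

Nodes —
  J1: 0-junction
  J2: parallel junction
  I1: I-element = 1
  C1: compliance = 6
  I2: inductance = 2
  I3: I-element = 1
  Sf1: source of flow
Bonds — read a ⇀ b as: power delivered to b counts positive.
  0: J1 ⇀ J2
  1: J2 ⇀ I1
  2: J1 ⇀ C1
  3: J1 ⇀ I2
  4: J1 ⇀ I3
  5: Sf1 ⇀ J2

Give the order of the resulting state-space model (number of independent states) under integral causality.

β5 |Sf1  (Sf1 (Sf) sets flow on bond)
β1 |I1  (prefer integral on I1)
β0 |J2  (closing 0-jn rule on J2)
β2 |J1  (prefer integral on C1)
β3 |I2  (J1 effort already set via bond 2)
β4 |I3  (0-jn J1 has e-setter on 2)

4  (C1, I1, I2, I3 all integral)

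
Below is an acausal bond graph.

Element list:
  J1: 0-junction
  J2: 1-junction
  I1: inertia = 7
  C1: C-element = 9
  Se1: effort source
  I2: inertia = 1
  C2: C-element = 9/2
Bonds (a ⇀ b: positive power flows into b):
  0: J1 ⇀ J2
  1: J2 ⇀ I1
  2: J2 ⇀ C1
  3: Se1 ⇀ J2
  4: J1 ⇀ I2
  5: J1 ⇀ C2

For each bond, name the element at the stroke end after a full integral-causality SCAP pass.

#0 stroke at J2
#1 stroke at I1
#2 stroke at J2
#3 stroke at J2
#4 stroke at I2
#5 stroke at J1

β3 stroke at J2  (Se1 (Se) sets effort on bond)
β1 stroke at I1  (prefer integral on I1)
β0 stroke at J2  (1-jn J2 has f-setter on 1)
β2 stroke at J2  (common-f at J2 fixed by 1)
β4 stroke at I2  (I2 integral (f out))
β5 stroke at J1  (J1 needs exactly one e-in)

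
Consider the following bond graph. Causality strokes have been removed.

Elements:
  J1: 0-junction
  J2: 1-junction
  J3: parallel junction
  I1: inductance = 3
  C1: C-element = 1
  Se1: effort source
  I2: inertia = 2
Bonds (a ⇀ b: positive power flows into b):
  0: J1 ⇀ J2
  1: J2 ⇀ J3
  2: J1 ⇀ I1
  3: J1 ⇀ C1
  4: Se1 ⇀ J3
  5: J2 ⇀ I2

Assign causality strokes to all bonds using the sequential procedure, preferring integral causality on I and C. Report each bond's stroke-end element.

#4 stroke→J3  (Se1 (Se) sets effort on bond)
#1 stroke→J2  (J3 effort already set via bond 4)
#2 stroke→I1  (prefer integral on I1)
#3 stroke→J1  (C1: C, integral causality)
#0 stroke→J2  (J1: bond 3 brought effort, rest push out)
#5 stroke→I2  (J2 needs exactly one f-in)

bond 0 stroke at J2
bond 1 stroke at J2
bond 2 stroke at I1
bond 3 stroke at J1
bond 4 stroke at J3
bond 5 stroke at I2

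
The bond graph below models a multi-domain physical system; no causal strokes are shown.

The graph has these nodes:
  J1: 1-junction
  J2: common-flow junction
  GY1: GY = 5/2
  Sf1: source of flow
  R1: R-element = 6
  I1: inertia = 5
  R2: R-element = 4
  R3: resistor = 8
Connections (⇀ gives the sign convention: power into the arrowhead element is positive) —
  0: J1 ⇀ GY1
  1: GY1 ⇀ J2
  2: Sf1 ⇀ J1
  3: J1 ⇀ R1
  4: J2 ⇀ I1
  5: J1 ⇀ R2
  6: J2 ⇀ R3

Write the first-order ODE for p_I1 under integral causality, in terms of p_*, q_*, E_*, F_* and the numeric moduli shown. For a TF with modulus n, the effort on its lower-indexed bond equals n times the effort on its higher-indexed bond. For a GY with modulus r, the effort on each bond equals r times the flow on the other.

b2 →Sf1  (Sf1: flow source, stroke at near end)
b0 →J1  (common-f at J1 fixed by 2)
b3 →J1  (J1 flow already set via bond 2)
b5 →J1  (1-jn J1 has f-setter on 2)
b1 →J2  (GY1 both-in/both-out from 0)
b4 →I1  (prefer integral on I1)
b6 →J2  (J2 flow already set via bond 4)

dp_I1/dt = 5*F_Sf1/2 - 8*p_I1/5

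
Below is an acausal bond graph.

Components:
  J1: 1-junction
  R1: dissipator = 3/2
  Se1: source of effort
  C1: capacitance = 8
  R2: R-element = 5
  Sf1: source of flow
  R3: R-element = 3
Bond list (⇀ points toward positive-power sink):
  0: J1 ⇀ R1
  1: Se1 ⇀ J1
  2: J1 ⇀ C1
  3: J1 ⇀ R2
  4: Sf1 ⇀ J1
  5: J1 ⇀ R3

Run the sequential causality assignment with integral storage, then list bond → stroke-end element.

#1 stroke at J1  (source Se1 imposes e)
#4 stroke at Sf1  (Sf1: flow source, stroke at near end)
#0 stroke at J1  (J1: bond 4 brought flow, rest push out)
#2 stroke at J1  (J1: bond 4 brought flow, rest push out)
#3 stroke at J1  (common-f at J1 fixed by 4)
#5 stroke at J1  (common-f at J1 fixed by 4)

β0 stroke at J1
β1 stroke at J1
β2 stroke at J1
β3 stroke at J1
β4 stroke at Sf1
β5 stroke at J1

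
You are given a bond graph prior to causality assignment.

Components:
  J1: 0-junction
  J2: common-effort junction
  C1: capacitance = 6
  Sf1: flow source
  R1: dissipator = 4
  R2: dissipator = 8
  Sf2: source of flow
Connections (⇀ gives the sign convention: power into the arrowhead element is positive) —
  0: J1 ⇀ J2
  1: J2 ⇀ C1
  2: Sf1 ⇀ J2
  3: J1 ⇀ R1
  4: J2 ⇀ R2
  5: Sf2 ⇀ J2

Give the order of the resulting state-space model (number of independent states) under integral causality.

bond 2 stroke at Sf1  (Sf1 (Sf) sets flow on bond)
bond 5 stroke at Sf2  (Sf2 (Sf) sets flow on bond)
bond 1 stroke at J2  (C1: C, integral causality)
bond 0 stroke at J1  (common-e at J2 fixed by 1)
bond 4 stroke at R2  (0-jn J2 has e-setter on 1)
bond 3 stroke at R1  (common-e at J1 fixed by 0)

1  (C1 all integral)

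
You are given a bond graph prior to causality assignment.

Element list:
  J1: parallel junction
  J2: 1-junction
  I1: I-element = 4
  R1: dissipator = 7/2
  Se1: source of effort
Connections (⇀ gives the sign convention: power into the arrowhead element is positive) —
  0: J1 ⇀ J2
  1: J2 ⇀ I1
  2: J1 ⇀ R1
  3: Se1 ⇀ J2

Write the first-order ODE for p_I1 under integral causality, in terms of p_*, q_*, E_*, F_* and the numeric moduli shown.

#3 |J2  (Se1 (Se) sets effort on bond)
#1 |I1  (prefer integral on I1)
#0 |J2  (J2: bond 1 brought flow, rest push out)
#2 |J1  (only one effort-in slot at J1)

dp_I1/dt = E_Se1 - 7*p_I1/8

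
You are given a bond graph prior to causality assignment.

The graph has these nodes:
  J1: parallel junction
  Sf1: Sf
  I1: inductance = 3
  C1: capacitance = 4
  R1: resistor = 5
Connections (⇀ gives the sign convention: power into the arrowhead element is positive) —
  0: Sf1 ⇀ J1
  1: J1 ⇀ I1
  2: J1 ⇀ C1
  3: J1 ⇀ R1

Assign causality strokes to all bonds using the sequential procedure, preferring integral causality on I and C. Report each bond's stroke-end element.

bond 0 →Sf1
bond 1 →I1
bond 2 →J1
bond 3 →R1

β0 stroke→Sf1  (source Sf1 imposes f)
β1 stroke→I1  (I1: I, integral causality)
β2 stroke→J1  (C1 integral (e out))
β3 stroke→R1  (J1 effort already set via bond 2)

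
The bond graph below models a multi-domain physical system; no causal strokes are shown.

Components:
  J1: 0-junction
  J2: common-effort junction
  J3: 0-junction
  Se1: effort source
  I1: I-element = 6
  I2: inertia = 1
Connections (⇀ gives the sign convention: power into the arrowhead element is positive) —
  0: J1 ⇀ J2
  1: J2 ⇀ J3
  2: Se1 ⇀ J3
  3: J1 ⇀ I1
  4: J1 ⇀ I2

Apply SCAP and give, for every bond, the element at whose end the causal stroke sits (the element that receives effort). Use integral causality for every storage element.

β0 stroke at J1
β1 stroke at J2
β2 stroke at J3
β3 stroke at I1
β4 stroke at I2

b2 stroke→J3  (source Se1 imposes e)
b1 stroke→J2  (common-e at J3 fixed by 2)
b0 stroke→J1  (J2: bond 1 brought effort, rest push out)
b3 stroke→I1  (0-jn J1 has e-setter on 0)
b4 stroke→I2  (0-jn J1 has e-setter on 0)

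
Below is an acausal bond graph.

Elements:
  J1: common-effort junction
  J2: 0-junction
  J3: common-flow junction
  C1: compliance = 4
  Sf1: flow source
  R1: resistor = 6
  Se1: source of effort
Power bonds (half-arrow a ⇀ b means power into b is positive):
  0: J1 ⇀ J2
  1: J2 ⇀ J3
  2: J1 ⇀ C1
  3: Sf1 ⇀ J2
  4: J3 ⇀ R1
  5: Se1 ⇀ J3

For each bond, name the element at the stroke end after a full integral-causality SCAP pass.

β0 |J2
β1 |J3
β2 |J1
β3 |Sf1
β4 |R1
β5 |J3

β3 stroke→Sf1  (Sf1: flow source, stroke at near end)
β5 stroke→J3  (Se1 (Se) sets effort on bond)
β2 stroke→J1  (C1 outputs effort q/C1)
β0 stroke→J2  (J1 effort already set via bond 2)
β1 stroke→J3  (J2: bond 0 brought effort, rest push out)
β4 stroke→R1  (J3 needs exactly one f-in)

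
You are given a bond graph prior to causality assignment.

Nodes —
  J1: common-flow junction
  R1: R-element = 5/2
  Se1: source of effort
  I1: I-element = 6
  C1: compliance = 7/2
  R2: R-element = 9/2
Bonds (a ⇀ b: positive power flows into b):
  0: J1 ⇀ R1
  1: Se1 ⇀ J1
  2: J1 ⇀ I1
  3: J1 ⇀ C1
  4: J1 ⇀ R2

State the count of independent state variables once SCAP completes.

β1 →J1  (Se1: effort source, stroke at far end)
β2 →I1  (I1: I, integral causality)
β0 →J1  (J1: bond 2 brought flow, rest push out)
β3 →J1  (common-f at J1 fixed by 2)
β4 →J1  (1-jn J1 has f-setter on 2)

2  (C1, I1 all integral)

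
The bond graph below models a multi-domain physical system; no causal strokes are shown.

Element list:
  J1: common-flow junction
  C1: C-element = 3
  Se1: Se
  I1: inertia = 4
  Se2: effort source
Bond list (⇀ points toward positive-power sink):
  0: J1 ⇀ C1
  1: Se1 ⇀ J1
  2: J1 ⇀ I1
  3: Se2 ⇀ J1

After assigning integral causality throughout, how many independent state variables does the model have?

bond 1 stroke at J1  (source Se1 imposes e)
bond 3 stroke at J1  (Se2: effort source, stroke at far end)
bond 0 stroke at J1  (prefer integral on C1)
bond 2 stroke at I1  (J1: last free bond brings flow in)

2  (C1, I1 all integral)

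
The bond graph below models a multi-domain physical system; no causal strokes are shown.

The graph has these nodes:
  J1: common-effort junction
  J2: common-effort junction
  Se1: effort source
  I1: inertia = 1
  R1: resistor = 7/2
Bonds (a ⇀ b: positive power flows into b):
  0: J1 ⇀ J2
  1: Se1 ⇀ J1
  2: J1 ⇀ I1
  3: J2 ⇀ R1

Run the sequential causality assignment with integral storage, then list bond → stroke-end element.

#1 stroke→J1  (Se1 fixes effort; stroke away)
#0 stroke→J2  (0-jn J1 has e-setter on 1)
#2 stroke→I1  (0-jn J1 has e-setter on 1)
#3 stroke→R1  (J2 effort already set via bond 0)

bond 0 →J2
bond 1 →J1
bond 2 →I1
bond 3 →R1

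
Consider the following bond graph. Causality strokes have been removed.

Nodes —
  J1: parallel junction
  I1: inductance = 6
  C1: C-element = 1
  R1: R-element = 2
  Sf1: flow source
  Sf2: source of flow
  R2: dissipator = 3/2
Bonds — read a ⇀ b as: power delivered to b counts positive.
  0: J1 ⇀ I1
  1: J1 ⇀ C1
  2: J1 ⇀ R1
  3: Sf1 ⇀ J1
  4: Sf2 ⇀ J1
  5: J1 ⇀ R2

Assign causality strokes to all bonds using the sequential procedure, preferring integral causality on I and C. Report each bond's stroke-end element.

#3 stroke at Sf1  (Sf1 fixes flow; stroke at Sf1)
#4 stroke at Sf2  (Sf2 (Sf) sets flow on bond)
#0 stroke at I1  (I1 outputs flow p/I1)
#1 stroke at J1  (C1 integral (e out))
#2 stroke at R1  (J1 effort already set via bond 1)
#5 stroke at R2  (0-jn J1 has e-setter on 1)

bond 0 stroke at I1
bond 1 stroke at J1
bond 2 stroke at R1
bond 3 stroke at Sf1
bond 4 stroke at Sf2
bond 5 stroke at R2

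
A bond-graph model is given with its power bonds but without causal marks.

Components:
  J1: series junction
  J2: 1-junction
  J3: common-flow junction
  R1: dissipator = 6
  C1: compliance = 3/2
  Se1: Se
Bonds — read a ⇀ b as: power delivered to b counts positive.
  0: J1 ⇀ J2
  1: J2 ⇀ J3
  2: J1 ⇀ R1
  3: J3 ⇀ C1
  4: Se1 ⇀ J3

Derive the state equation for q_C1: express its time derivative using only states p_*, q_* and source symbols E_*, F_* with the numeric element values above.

β4 →J3  (Se1: effort source, stroke at far end)
β3 →J3  (C1 integral (e out))
β1 →J2  (only one flow-in slot at J3)
β0 →J1  (J2 needs exactly one f-in)
β2 →R1  (closing 1-jn rule on J1)

dq_C1/dt = E_Se1/6 - q_C1/9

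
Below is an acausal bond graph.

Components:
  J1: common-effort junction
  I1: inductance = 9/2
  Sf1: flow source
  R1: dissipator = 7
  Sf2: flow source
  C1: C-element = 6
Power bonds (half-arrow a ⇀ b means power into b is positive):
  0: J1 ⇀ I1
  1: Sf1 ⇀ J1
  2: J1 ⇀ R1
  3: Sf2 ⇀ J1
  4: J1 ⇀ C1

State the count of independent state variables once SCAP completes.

2  (C1, I1 all integral)

bond 1 |Sf1  (Sf1: flow source, stroke at near end)
bond 3 |Sf2  (Sf2 (Sf) sets flow on bond)
bond 0 |I1  (I1 outputs flow p/I1)
bond 4 |J1  (prefer integral on C1)
bond 2 |R1  (0-jn J1 has e-setter on 4)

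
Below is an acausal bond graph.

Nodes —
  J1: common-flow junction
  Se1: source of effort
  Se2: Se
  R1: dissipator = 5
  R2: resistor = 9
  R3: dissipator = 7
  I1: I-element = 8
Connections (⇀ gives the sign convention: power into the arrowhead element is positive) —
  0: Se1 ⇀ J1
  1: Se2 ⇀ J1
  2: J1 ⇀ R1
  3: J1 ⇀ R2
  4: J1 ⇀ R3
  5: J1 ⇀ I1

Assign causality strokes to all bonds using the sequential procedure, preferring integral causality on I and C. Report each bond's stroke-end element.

bond 0 →J1  (Se1: effort source, stroke at far end)
bond 1 →J1  (source Se2 imposes e)
bond 5 →I1  (I1: I, integral causality)
bond 2 →J1  (1-jn J1 has f-setter on 5)
bond 3 →J1  (J1 flow already set via bond 5)
bond 4 →J1  (J1 flow already set via bond 5)

bond 0 |J1
bond 1 |J1
bond 2 |J1
bond 3 |J1
bond 4 |J1
bond 5 |I1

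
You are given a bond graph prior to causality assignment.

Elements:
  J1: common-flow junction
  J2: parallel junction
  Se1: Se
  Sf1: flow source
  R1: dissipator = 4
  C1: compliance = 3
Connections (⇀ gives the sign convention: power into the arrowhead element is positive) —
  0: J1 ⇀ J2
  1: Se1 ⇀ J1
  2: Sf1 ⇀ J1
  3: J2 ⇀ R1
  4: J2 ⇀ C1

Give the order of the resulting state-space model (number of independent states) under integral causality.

b1 stroke at J1  (Se1 fixes effort; stroke away)
b2 stroke at Sf1  (Sf1 fixes flow; stroke at Sf1)
b0 stroke at J1  (common-f at J1 fixed by 2)
b4 stroke at J2  (C1: C, integral causality)
b3 stroke at R1  (J2: bond 4 brought effort, rest push out)

1  (C1 all integral)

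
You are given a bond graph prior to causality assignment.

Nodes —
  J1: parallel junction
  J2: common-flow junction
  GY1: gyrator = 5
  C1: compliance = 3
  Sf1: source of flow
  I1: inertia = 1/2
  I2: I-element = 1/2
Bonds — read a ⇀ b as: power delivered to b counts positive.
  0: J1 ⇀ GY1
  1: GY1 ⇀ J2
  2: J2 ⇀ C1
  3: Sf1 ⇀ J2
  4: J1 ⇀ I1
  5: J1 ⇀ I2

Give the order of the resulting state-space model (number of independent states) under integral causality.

b3 stroke at Sf1  (source Sf1 imposes f)
b1 stroke at J2  (common-f at J2 fixed by 3)
b2 stroke at J2  (1-jn J2 has f-setter on 3)
b0 stroke at J1  (GY1: gyrator matches bond 1)
b4 stroke at I1  (0-jn J1 has e-setter on 0)
b5 stroke at I2  (common-e at J1 fixed by 0)

3  (C1, I1, I2 all integral)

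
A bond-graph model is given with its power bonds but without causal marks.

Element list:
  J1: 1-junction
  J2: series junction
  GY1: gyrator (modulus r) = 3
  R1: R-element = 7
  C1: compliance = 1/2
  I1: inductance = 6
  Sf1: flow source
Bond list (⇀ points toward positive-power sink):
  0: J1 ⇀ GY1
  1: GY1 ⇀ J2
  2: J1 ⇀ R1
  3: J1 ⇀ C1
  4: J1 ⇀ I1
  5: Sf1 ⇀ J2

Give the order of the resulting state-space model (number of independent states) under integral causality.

#5 |Sf1  (Sf1 fixes flow; stroke at Sf1)
#1 |J2  (common-f at J2 fixed by 5)
#0 |J1  (GY1 both-in/both-out from 1)
#3 |J1  (prefer integral on C1)
#4 |I1  (I1: I, integral causality)
#2 |J1  (J1 flow already set via bond 4)

2  (C1, I1 all integral)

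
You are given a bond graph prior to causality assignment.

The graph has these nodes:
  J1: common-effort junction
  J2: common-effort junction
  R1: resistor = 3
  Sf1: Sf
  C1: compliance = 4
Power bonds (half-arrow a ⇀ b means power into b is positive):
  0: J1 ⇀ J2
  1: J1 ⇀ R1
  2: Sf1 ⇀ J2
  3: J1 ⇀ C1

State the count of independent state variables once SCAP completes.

b2 |Sf1  (Sf1 (Sf) sets flow on bond)
b0 |J2  (J2 needs exactly one e-in)
b3 |J1  (C1 integral (e out))
b1 |R1  (common-e at J1 fixed by 3)

1  (C1 all integral)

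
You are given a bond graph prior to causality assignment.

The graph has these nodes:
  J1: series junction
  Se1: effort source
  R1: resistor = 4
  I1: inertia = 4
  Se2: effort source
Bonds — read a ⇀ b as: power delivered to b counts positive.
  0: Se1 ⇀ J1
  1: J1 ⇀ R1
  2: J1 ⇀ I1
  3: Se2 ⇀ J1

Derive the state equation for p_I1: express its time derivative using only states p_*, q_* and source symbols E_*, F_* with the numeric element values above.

bond 0 stroke→J1  (source Se1 imposes e)
bond 3 stroke→J1  (Se2: effort source, stroke at far end)
bond 2 stroke→I1  (I1 integral (f out))
bond 1 stroke→J1  (J1 flow already set via bond 2)

dp_I1/dt = E_Se1 + E_Se2 - p_I1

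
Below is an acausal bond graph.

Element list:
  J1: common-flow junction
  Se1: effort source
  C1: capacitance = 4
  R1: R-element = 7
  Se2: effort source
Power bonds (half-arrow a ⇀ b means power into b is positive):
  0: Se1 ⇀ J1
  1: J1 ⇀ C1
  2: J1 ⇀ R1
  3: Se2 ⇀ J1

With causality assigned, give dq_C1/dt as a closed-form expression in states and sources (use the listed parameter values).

bond 0 stroke at J1  (Se1 (Se) sets effort on bond)
bond 3 stroke at J1  (Se2 (Se) sets effort on bond)
bond 1 stroke at J1  (C1: C, integral causality)
bond 2 stroke at R1  (only one flow-in slot at J1)

dq_C1/dt = E_Se1/7 + E_Se2/7 - q_C1/28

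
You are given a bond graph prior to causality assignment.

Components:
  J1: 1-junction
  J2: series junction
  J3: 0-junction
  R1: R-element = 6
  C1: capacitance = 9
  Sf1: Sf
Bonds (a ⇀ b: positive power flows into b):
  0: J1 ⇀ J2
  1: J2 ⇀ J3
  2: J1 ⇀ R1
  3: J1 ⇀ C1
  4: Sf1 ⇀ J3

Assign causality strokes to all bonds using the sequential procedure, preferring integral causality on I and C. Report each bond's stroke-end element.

bond 0 |J2
bond 1 |J3
bond 2 |J1
bond 3 |J1
bond 4 |Sf1

#4 →Sf1  (Sf1 fixes flow; stroke at Sf1)
#1 →J3  (J3 needs exactly one e-in)
#0 →J2  (J2: bond 1 brought flow, rest push out)
#2 →J1  (common-f at J1 fixed by 0)
#3 →J1  (1-jn J1 has f-setter on 0)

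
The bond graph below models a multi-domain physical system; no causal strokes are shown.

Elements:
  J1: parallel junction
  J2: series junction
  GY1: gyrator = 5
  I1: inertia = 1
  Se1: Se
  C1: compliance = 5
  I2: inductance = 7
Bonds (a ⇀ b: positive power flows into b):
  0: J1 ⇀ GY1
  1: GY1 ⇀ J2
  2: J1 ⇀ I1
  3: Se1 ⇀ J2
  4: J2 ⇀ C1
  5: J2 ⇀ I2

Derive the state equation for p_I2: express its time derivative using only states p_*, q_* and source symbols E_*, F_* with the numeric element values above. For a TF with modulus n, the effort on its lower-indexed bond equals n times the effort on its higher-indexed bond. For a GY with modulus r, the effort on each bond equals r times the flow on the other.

b3 stroke at J2  (Se1: effort source, stroke at far end)
b2 stroke at I1  (I1 integral (f out))
b0 stroke at J1  (J1: last free bond brings effort in)
b1 stroke at J2  (GY1 both-in/both-out from 0)
b4 stroke at J2  (C1 integral (e out))
b5 stroke at I2  (only one flow-in slot at J2)

dp_I2/dt = E_Se1 - 5*p_I1 - q_C1/5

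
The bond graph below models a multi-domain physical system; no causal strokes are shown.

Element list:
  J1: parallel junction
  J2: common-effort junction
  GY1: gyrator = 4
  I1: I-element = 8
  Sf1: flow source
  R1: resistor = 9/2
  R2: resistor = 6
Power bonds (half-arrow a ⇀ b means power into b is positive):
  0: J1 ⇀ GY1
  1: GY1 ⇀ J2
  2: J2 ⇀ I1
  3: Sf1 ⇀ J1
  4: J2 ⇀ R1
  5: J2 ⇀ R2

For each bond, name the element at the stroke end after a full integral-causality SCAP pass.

b3 |Sf1  (Sf1: flow source, stroke at near end)
b0 |J1  (J1: last free bond brings effort in)
b1 |J2  (through GY1, causality inverts; strokes same side of GY1)
b2 |I1  (common-e at J2 fixed by 1)
b4 |R1  (0-jn J2 has e-setter on 1)
b5 |R2  (J2: bond 1 brought effort, rest push out)

bond 0 |J1
bond 1 |J2
bond 2 |I1
bond 3 |Sf1
bond 4 |R1
bond 5 |R2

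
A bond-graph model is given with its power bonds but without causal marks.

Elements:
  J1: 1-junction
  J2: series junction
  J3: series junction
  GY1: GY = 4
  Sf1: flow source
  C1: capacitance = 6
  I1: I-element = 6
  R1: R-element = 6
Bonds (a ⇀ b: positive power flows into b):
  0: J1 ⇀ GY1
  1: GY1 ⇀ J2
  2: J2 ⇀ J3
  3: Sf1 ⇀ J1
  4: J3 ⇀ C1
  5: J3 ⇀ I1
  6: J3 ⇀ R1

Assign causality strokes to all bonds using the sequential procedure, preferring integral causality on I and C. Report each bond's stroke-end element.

#0 stroke at J1
#1 stroke at J2
#2 stroke at J3
#3 stroke at Sf1
#4 stroke at J3
#5 stroke at I1
#6 stroke at J3

β3 stroke at Sf1  (Sf1 fixes flow; stroke at Sf1)
β0 stroke at J1  (1-jn J1 has f-setter on 3)
β1 stroke at J2  (GY GY1: same side as bond 0)
β2 stroke at J3  (only one flow-in slot at J2)
β4 stroke at J3  (C1 outputs effort q/C1)
β5 stroke at I1  (I1 integral (f out))
β6 stroke at J3  (J3: bond 5 brought flow, rest push out)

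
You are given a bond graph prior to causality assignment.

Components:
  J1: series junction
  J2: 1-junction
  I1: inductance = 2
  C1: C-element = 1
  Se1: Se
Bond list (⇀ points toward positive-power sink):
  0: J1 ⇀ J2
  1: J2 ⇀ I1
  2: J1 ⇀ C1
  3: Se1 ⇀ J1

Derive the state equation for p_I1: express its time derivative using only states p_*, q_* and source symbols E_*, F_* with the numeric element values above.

bond 3 stroke at J1  (Se1 (Se) sets effort on bond)
bond 1 stroke at I1  (I1 integral (f out))
bond 0 stroke at J2  (J2: bond 1 brought flow, rest push out)
bond 2 stroke at J1  (1-jn J1 has f-setter on 0)

dp_I1/dt = E_Se1 - q_C1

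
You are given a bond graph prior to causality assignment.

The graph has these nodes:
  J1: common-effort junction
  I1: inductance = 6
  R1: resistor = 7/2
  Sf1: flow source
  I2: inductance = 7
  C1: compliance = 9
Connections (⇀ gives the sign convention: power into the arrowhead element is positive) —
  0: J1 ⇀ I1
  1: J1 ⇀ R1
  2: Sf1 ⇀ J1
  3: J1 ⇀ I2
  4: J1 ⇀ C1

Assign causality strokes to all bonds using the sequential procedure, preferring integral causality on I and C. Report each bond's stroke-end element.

#0 |I1
#1 |R1
#2 |Sf1
#3 |I2
#4 |J1

b2 →Sf1  (Sf1: flow source, stroke at near end)
b0 →I1  (I1 outputs flow p/I1)
b3 →I2  (prefer integral on I2)
b4 →J1  (prefer integral on C1)
b1 →R1  (J1: bond 4 brought effort, rest push out)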